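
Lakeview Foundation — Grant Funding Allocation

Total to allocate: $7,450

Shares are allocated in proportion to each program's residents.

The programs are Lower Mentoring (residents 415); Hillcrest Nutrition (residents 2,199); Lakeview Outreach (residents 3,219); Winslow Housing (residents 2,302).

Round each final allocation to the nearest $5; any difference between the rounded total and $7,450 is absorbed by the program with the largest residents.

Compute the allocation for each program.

Lower Mentoring: $380 | Hillcrest Nutrition: $2,015 | Lakeview Outreach: $2,945 | Winslow Housing: $2,110

Sum of residents: 8,135.
Unrounded shares: Lower Mentoring 415/8,135 × $7,450 = 380.06; Hillcrest Nutrition 2,199/8,135 × $7,450 = 2,013.84; Lakeview Outreach 3,219/8,135 × $7,450 = 2,947.95; Winslow Housing 2,302/8,135 × $7,450 = 2,108.16.
Rounded to nearest $5: Lower Mentoring $380; Hillcrest Nutrition $2,015; Lakeview Outreach $2,950; Winslow Housing $2,110. Sum = $7,455.
Difference $7,450 − $7,455 = −$5 applied to largest residents (Lakeview Outreach): Lakeview Outreach becomes $2,945.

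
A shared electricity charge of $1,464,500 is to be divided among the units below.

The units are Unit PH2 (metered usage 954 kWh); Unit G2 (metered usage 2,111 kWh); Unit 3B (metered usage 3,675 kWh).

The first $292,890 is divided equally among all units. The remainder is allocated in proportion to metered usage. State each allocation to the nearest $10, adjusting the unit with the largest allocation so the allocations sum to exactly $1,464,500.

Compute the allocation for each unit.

Unit PH2: $263,460 | Unit G2: $464,580 | Unit 3B: $736,460

$292,890 shared equally gives $97,630 per unit.
Remainder $1,171,610 by metered usage (total 6,740): Unit PH2 165,833.23 → $165,830; Unit G2 366,953.81 → $366,950; Unit 3B 638,822.96 → $638,820.
Rounding difference +$10 on remainder applied to Unit 3B.
Totals: Unit PH2 $97,630 + $165,830 = $263,460; Unit G2 $97,630 + $366,950 = $464,580; Unit 3B $97,630 + $638,830 = $736,460.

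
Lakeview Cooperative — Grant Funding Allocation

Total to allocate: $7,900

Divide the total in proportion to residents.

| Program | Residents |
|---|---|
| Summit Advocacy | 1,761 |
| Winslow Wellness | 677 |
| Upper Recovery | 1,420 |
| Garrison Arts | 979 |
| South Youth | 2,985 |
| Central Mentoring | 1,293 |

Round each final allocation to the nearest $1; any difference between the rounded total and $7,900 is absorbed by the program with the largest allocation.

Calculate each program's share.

Sum of residents: 9,115.
Unrounded shares: Summit Advocacy 1,761/9,115 × $7,900 = 1,526.26; Winslow Wellness 677/9,115 × $7,900 = 586.76; Upper Recovery 1,420/9,115 × $7,900 = 1,230.72; Garrison Arts 979/9,115 × $7,900 = 848.502; South Youth 2,985/9,115 × $7,900 = 2,587.11; Central Mentoring 1,293/9,115 × $7,900 = 1,120.65.
At nearest $1: Summit Advocacy $1,526; Winslow Wellness $587; Upper Recovery $1,231; Garrison Arts $849; South Youth $2,587; Central Mentoring $1,121. Sum = $7,901.
Difference $7,900 − $7,901 = −$1 applied to largest allocation (South Youth): South Youth becomes $2,586.

Summit Advocacy: $1,526; Winslow Wellness: $587; Upper Recovery: $1,231; Garrison Arts: $849; South Youth: $2,586; Central Mentoring: $1,121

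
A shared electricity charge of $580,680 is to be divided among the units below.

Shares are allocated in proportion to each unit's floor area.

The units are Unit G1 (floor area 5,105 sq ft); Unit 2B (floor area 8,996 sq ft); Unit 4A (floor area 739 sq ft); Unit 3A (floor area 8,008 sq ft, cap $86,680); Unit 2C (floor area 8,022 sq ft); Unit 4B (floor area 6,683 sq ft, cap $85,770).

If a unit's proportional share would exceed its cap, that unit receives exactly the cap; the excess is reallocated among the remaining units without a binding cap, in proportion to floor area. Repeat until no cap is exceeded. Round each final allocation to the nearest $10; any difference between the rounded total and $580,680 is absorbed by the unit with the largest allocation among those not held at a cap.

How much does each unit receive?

Sum of floor area: 37,553.
Proportional shares (ignoring caps): Unit G1 78,938.34; Unit 2B 139,104.66; Unit 4A 11,427.12; Unit 3A 123,827.27; Unit 2C 124,043.75; Unit 4B 103,338.87.
Held at cap: Unit 3A ($86,680), Unit 4B ($85,770); remaining pool $408,230 reallocated over remaining floor area 22,862.
Redistributed shares: Unit G1 91,156.25 → $91,160; Unit 2B 160,634.99 → $160,630; Unit 4A 13,195.78 → $13,200; Unit 2C 143,242.98 → $143,240.

Unit G1: $91,160 | Unit 2B: $160,630 | Unit 4A: $13,200 | Unit 3A: $86,680 | Unit 2C: $143,240 | Unit 4B: $85,770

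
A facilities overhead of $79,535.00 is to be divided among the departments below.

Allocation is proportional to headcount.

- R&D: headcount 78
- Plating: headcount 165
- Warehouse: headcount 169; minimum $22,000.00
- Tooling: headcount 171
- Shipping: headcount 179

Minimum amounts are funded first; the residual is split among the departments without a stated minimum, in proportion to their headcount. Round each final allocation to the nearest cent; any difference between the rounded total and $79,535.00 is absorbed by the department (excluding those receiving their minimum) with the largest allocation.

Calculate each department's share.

R&D: $7,567.84; Plating: $16,008.90; Warehouse: $22,000.00; Tooling: $16,591.04; Shipping: $17,367.22

Fund the minimums — Warehouse $22,000.00. Remaining pool $57,535.00.
Remaining pool split over remaining headcount 593: R&D 7,567.8415 → $7,567.84; Plating 16,008.8954 → $16,008.90; Tooling 16,591.0371 → $16,591.04; Shipping 17,367.2260 → $17,367.23.
Rounding difference −$0.01 applied to Shipping → $17,367.22.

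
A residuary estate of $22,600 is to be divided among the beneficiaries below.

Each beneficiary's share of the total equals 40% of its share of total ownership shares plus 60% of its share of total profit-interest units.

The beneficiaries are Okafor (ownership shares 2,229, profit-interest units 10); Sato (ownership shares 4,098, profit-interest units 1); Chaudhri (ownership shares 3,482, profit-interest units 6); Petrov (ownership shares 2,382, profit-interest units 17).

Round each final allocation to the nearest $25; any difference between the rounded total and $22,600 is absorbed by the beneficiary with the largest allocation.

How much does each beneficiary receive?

Totals — ownership shares 12,191, profit-interest units 34.
Composite weights (40% ownership shares + 60% profit-interest units): Okafor 0.2496; Sato 0.1521; Chaudhri 0.2201; Petrov 0.3782.
Raw shares: Okafor 5,641.11; Sato 3,437.62; Chaudhri 4,974.95; Petrov 8,546.33.
After rounding ($25): Okafor $5,650; Sato $3,450; Chaudhri $4,975; Petrov $8,550. Sum = $22,625.
Difference $22,600 − $22,625 = −$25 applied to largest allocation (Petrov): Petrov becomes $8,525.

Okafor: $5,650; Sato: $3,450; Chaudhri: $4,975; Petrov: $8,525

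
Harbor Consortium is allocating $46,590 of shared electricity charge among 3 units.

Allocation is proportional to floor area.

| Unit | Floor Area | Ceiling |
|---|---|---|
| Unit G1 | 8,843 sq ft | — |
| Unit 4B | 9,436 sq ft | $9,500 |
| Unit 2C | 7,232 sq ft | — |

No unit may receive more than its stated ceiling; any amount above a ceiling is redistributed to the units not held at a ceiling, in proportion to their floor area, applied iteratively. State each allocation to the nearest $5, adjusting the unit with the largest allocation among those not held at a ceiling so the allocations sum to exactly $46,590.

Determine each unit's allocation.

Sum of floor area: 25,511.
Proportional shares (ignoring caps): Unit G1 16,149.71; Unit 4B 17,232.69; Unit 2C 13,207.59.
Held at cap: Unit 4B ($9,500); residual $37,090 reallocated over remaining floor area 16,075.
Remaining shares: Unit G1 20,403.54 → $20,405; Unit 2C 16,686.46 → $16,685.

Unit G1: $20,405; Unit 4B: $9,500; Unit 2C: $16,685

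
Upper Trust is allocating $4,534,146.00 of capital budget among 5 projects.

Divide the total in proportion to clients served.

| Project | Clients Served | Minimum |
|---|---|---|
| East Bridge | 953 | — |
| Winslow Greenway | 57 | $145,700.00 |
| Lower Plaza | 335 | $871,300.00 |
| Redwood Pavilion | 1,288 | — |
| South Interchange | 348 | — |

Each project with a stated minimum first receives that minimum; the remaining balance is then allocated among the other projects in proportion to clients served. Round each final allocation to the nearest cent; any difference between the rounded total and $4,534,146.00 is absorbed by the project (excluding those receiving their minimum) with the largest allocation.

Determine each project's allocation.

East Bridge: $1,294,646.63 | Winslow Greenway: $145,700.00 | Lower Plaza: $871,300.00 | Redwood Pavilion: $1,749,742.78 | South Interchange: $472,756.59

Guaranteed amounts: Winslow Greenway $145,700.00; Lower Plaza $871,300.00. Residual $3,517,146.00.
Residual split over remaining clients served 2,589: East Bridge 1,294,646.63499 → $1,294,646.63; Redwood Pavilion 1,749,742.7764 → $1,749,742.78; South Interchange 472,756.5886 → $472,756.59.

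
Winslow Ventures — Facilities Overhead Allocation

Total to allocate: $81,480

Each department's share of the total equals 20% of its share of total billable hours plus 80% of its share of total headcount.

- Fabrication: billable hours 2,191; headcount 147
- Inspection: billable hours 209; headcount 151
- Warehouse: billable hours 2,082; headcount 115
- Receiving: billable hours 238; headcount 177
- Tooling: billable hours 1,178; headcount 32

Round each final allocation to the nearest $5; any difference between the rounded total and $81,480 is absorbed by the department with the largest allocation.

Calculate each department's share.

Billable hours total 5,898; headcount total 622.
Combined weights (20% billable hours + 80% headcount): Fabrication 0.2634; Inspection 0.2013; Warehouse 0.2185; Receiving 0.2357; Tooling 0.0811.
Proportional shares: Fabrication 21,458.89; Inspection 16,401.87; Warehouse 17,804.21; Receiving 19,206.73; Tooling 6,608.30.
At nearest $5: Fabrication $21,460; Inspection $16,400; Warehouse $17,805; Receiving $19,205; Tooling $6,610. Sum = $81,480.
Rounded total matches; no reconciliation needed.

Fabrication: $21,460 | Inspection: $16,400 | Warehouse: $17,805 | Receiving: $19,205 | Tooling: $6,610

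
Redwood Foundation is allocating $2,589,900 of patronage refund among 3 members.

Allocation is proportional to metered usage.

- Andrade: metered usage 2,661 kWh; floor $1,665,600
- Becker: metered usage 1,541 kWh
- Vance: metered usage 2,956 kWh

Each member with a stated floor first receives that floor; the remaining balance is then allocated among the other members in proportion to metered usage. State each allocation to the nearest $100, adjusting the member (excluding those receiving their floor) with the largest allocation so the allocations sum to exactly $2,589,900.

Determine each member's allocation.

Andrade: $1,665,600 · Becker: $316,700 · Vance: $607,600

Minimums first: Andrade $1,665,600. Remaining pool $924,300.
Remaining pool split over remaining metered usage 4,497: Becker 316,732.56 → $316,700; Vance 607,567.44 → $607,600.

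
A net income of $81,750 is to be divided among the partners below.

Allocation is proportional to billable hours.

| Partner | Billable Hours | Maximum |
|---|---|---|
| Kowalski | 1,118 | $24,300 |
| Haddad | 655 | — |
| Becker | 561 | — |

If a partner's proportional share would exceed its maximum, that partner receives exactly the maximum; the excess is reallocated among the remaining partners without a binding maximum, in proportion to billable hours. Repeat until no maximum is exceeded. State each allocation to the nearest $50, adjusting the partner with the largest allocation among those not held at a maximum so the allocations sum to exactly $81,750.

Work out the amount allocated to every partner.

Sum of billable hours: 2,334.
Pro-rata shares before constraints: Kowalski 39,158.74; Haddad 22,941.84; Becker 19,649.42.
Capped: Kowalski ($24,300); balance $57,450 reallocated over remaining billable hours 1,216.
Redistributed shares: Haddad 30,945.52 → $30,950; Becker 26,504.48 → $26,500.

Kowalski: $24,300 · Haddad: $30,950 · Becker: $26,500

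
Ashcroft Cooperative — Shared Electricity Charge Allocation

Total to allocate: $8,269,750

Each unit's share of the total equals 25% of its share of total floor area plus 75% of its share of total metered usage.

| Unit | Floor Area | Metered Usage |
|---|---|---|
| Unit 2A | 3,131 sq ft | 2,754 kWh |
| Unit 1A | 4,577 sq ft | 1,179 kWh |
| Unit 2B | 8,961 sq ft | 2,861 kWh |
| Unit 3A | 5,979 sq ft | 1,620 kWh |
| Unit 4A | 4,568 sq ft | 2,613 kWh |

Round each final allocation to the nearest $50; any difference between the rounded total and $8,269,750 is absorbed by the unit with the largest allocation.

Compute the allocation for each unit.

Floor area total 27,216; metered usage total 11,027.
Composite weights (25% floor area + 75% metered usage): Unit 2A 0.2161; Unit 1A 0.1222; Unit 2B 0.2769; Unit 3A 0.1651; Unit 4A 0.2197.
Raw shares: Unit 2A 1,786,874.77; Unit 1A 1,010,834.85; Unit 2B 2,289,929.03; Unit 3A 1,365,383.94; Unit 4A 1,816,727.40.
Rounded to nearest $50: Unit 2A $1,786,850; Unit 1A $1,010,850; Unit 2B $2,289,950; Unit 3A $1,365,400; Unit 4A $1,816,750. Sum = $8,269,800.
Difference $8,269,750 − $8,269,800 = −$50 applied to largest allocation (Unit 2B): Unit 2B becomes $2,289,900.

Unit 2A: $1,786,850 | Unit 1A: $1,010,850 | Unit 2B: $2,289,900 | Unit 3A: $1,365,400 | Unit 4A: $1,816,750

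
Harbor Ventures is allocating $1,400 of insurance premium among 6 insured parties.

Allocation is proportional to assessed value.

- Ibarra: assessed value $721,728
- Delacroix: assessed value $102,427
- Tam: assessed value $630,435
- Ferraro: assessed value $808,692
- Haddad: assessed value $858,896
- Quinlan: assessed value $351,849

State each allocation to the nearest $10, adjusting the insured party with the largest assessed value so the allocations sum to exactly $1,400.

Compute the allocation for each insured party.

Ibarra: $290 | Delacroix: $40 | Tam: $250 | Ferraro: $330 | Haddad: $350 | Quinlan: $140

Sum of assessed value: 721,728 + 102,427 + 630,435 + 808,692 + 858,896 + 351,849 = 3,474,027.
Unrounded shares: Ibarra 290.85; Delacroix 41.28; Tam 254.06; Ferraro 325.90; Haddad 346.13; Quinlan 141.79.
Rounded to nearest $10: Ibarra $290; Delacroix $40; Tam $250; Ferraro $330; Haddad $350; Quinlan $140. Sum = $1,400.
Sum already equals the total — no adjustment.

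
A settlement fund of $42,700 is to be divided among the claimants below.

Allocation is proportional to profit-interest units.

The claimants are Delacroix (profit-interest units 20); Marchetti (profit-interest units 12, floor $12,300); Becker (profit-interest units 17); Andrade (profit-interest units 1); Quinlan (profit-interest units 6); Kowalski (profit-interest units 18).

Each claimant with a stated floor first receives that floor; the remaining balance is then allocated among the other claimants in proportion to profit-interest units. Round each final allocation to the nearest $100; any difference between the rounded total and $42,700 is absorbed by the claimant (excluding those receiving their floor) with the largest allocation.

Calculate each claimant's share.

Delacroix: $9,900; Marchetti: $12,300; Becker: $8,300; Andrade: $500; Quinlan: $2,900; Kowalski: $8,800

Guaranteed amounts: Marchetti $12,300. Residual $30,400.
Residual split over remaining profit-interest units 62: Delacroix 9,806.45 → $9,800; Becker 8,335.48 → $8,300; Andrade 490.32 → $500; Quinlan 2,941.94 → $2,900; Kowalski 8,825.81 → $8,800.
Rounding difference +$100 applied to Delacroix → $9,900.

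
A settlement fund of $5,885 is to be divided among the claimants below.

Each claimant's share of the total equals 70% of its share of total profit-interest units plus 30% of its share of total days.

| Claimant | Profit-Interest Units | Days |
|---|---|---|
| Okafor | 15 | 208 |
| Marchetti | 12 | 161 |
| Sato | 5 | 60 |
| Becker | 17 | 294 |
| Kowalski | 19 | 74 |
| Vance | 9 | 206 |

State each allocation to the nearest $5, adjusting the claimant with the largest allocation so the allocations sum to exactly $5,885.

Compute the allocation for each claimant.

Profit-interest units total 77; days total 1,003.
Combined weights (70% profit-interest units + 30% days): Okafor 0.1986; Marchetti 0.1572; Sato 0.0634; Becker 0.2425; Kowalski 0.1949; Vance 0.1434.
Raw shares: Okafor 1,168.63; Marchetti 925.40; Sato 373.11; Becker 1,427.00; Kowalski 1,146.76; Vance 844.11.
Rounded to nearest $5: Okafor $1,170; Marchetti $925; Sato $375; Becker $1,425; Kowalski $1,145; Vance $845. Sum = $5,885.
Sum already equals the total — no adjustment.

Okafor: $1,170; Marchetti: $925; Sato: $375; Becker: $1,425; Kowalski: $1,145; Vance: $845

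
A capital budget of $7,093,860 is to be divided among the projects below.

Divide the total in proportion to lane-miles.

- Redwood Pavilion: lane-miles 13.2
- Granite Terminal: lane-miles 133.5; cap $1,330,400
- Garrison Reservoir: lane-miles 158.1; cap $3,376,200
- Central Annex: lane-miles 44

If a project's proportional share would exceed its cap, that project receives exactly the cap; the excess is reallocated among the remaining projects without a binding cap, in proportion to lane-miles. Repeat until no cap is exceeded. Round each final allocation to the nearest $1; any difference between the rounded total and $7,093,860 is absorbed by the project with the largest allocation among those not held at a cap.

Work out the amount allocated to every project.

Redwood Pavilion: $550,906 · Granite Terminal: $1,330,400 · Garrison Reservoir: $3,376,200 · Central Annex: $1,836,354

Total lane-miles = 348.8.
Proportional shares (ignoring caps): Redwood Pavilion 268,460.30; Granite Terminal 2,715,109.83; Garrison Reservoir 3,215,422.21; Central Annex 894,867.66.
Capped: Granite Terminal ($1,330,400); balance $5,763,460 reallocated over remaining lane-miles 215.3.
Capped: Garrison Reservoir ($3,376,200); balance $2,387,260 reallocated over remaining lane-miles 57.2.
Redistributed shares: Redwood Pavilion 550,906.15 → $550,906; Central Annex 1,836,353.85 → $1,836,354.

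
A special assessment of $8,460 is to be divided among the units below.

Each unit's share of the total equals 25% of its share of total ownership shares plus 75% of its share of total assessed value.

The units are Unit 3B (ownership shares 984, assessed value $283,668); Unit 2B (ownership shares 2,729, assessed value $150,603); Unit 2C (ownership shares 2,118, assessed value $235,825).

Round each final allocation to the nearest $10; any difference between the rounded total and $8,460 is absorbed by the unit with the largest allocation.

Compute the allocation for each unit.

Ownership shares total 5,831; assessed value total 670,096.
Combined weights (25% ownership shares + 75% assessed value): Unit 3B 0.3597; Unit 2B 0.2856; Unit 2C 0.3548.
Unrounded shares: Unit 3B 3,042.91; Unit 2B 2,415.88; Unit 2C 3,001.21.
After rounding ($10): Unit 3B $3,040; Unit 2B $2,420; Unit 2C $3,000. Sum = $8,460.
Sum already equals the total — no adjustment.

Unit 3B: $3,040 | Unit 2B: $2,420 | Unit 2C: $3,000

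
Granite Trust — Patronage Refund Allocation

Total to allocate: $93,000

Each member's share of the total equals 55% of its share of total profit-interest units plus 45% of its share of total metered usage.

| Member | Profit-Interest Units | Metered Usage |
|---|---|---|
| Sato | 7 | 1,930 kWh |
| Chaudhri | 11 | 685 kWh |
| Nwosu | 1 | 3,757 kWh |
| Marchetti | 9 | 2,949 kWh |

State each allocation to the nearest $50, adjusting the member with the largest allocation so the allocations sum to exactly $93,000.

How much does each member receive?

Sato: $21,450 | Chaudhri: $23,150 | Nwosu: $18,700 | Marchetti: $29,700

Totals — profit-interest units 28, metered usage 9,321.
Combined weights (55% profit-interest units + 45% metered usage): Sato 0.2307; Chaudhri 0.2491; Nwosu 0.2010; Marchetti 0.3192.
Raw shares: Sato 21,452.93; Chaudhri 23,170.20; Nwosu 18,695.20; Marchetti 29,681.67.
At nearest $50: Sato $21,450; Chaudhri $23,150; Nwosu $18,700; Marchetti $29,700. Sum = $93,000.
No rounding difference to absorb.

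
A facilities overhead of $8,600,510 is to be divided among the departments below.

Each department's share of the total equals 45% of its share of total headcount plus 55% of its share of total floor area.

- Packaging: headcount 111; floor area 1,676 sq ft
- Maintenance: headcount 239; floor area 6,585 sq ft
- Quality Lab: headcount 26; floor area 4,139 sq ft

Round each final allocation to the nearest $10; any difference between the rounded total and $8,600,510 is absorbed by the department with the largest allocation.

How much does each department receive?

Packaging: $1,781,890; Maintenance: $4,972,080; Quality Lab: $1,846,540

Totals — headcount 376, floor area 12,400.
Combined weights (45% headcount + 55% floor area): Packaging 0.2072; Maintenance 0.5781; Quality Lab 0.2147.
Raw shares: Packaging 1,781,891.97; Maintenance 4,972,073.92; Quality Lab 1,846,544.11.
Rounded to nearest $10: Packaging $1,781,890; Maintenance $4,972,070; Quality Lab $1,846,540. Sum = $8,600,500.
Difference $8,600,510 − $8,600,500 = +$10 applied to largest allocation (Maintenance): Maintenance becomes $4,972,080.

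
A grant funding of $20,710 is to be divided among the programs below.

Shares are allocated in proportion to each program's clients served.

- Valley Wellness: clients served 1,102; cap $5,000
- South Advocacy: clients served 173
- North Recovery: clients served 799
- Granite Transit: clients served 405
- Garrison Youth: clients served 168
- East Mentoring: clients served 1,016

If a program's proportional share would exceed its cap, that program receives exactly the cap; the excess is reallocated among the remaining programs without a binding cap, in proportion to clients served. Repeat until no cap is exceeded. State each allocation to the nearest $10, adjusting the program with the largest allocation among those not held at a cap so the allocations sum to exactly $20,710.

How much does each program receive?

Sum of clients served: 3,663.
Proportional shares (ignoring caps): Valley Wellness 6,230.53; South Advocacy 978.11; North Recovery 4,517.41; Granite Transit 2,289.80; Garrison Youth 949.84; East Mentoring 5,744.30.
Capped: Valley Wellness ($5,000); remaining pool $15,710 reallocated over remaining clients served 2,561.
Remaining shares: South Advocacy 1,061.24 → $1,060; North Recovery 4,901.32 → $4,900; Granite Transit 2,484.40 → $2,480; Garrison Youth 1,030.57 → $1,030; East Mentoring 6,232.47 → $6,230.
Rounding difference +$10 applied to East Mentoring → $6,240.

Valley Wellness: $5,000; South Advocacy: $1,060; North Recovery: $4,900; Granite Transit: $2,480; Garrison Youth: $1,030; East Mentoring: $6,240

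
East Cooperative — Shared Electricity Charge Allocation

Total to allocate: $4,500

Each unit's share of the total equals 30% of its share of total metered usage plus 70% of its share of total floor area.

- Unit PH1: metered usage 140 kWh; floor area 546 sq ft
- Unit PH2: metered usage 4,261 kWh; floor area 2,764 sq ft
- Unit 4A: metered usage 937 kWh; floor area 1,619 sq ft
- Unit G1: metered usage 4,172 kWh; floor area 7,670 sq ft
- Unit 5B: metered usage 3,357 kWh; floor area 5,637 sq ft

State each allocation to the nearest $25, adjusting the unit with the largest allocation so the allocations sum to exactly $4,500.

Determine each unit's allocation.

Metered usage total 12,867; floor area total 18,236.
Blended shares (30% metered usage + 70% floor area): Unit PH1 0.0242; Unit PH2 0.2054; Unit 4A 0.0840; Unit G1 0.3917; Unit 5B 0.2946.
Proportional shares: Unit PH1 109.00; Unit PH2 924.50; Unit 4A 377.97; Unit G1 1,762.60; Unit 5B 1,325.92.
Rounded to nearest $25: Unit PH1 $100; Unit PH2 $925; Unit 4A $375; Unit G1 $1,775; Unit 5B $1,325. Sum = $4,500.
Rounded total matches; no reconciliation needed.

Unit PH1: $100; Unit PH2: $925; Unit 4A: $375; Unit G1: $1,775; Unit 5B: $1,325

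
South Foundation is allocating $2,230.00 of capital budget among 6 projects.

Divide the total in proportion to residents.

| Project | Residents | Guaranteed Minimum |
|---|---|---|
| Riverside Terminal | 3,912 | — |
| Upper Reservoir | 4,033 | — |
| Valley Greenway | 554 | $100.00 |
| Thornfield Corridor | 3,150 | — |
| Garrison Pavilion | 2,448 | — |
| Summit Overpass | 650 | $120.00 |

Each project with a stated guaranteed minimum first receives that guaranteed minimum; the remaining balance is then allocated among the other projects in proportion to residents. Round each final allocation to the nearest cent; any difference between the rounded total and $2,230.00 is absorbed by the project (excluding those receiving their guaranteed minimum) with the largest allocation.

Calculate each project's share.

Riverside Terminal: $580.60 | Upper Reservoir: $598.57 | Valley Greenway: $100.00 | Thornfield Corridor: $467.51 | Garrison Pavilion: $363.32 | Summit Overpass: $120.00

Minimums first: Valley Greenway $100.00; Summit Overpass $120.00. Remaining pool $2,010.00.
Remaining pool split over remaining residents 13,543: Riverside Terminal 580.6040 → $580.60; Upper Reservoir 598.5624 → $598.56; Thornfield Corridor 467.5109 → $467.51; Garrison Pavilion 363.3227 → $363.32.
Rounding difference +$0.01 applied to Upper Reservoir → $598.57.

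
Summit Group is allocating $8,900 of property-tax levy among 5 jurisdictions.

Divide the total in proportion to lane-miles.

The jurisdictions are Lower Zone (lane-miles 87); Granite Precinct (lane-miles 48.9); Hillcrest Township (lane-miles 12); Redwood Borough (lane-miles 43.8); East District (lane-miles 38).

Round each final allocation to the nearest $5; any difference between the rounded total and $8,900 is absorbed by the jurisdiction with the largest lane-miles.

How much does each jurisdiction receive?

Lower Zone: $3,375; Granite Precinct: $1,895; Hillcrest Township: $465; Redwood Borough: $1,695; East District: $1,470

Sum of lane-miles: 229.7.
Raw shares: Lower Zone 87/229.7 × $8,900 = 3,370.92; Granite Precinct 48.9/229.7 × $8,900 = 1,894.69; Hillcrest Township 12/229.7 × $8,900 = 464.95; Redwood Borough 43.8/229.7 × $8,900 = 1,697.08; East District 38/229.7 × $8,900 = 1,472.36.
After rounding ($5): Lower Zone $3,370; Granite Precinct $1,895; Hillcrest Township $465; Redwood Borough $1,695; East District $1,470. Sum = $8,895.
Difference $8,900 − $8,895 = +$5 applied to largest lane-miles (Lower Zone): Lower Zone becomes $3,375.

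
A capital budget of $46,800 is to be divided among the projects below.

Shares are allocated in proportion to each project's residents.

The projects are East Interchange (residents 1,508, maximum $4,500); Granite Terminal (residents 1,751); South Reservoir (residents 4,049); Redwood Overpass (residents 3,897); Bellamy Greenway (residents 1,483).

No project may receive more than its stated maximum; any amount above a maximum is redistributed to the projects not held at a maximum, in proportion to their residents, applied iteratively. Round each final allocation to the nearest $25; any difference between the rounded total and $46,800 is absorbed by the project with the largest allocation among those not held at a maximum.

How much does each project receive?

East Interchange: $4,500 | Granite Terminal: $6,625 | South Reservoir: $15,325 | Redwood Overpass: $14,750 | Bellamy Greenway: $5,600

Sum of residents: 12,688.
Proportional shares (ignoring caps): East Interchange 5,562.30; Granite Terminal 6,458.61; South Reservoir 14,934.84; Redwood Overpass 14,374.18; Bellamy Greenway 5,470.08.
Cap binds for East Interchange ($4,500); remaining pool $42,300 reallocated over remaining residents 11,180.
Redistributed shares: Granite Terminal 6,624.98 → $6,625; South Reservoir 15,319.56 → $15,325; Redwood Overpass 14,744.46 → $14,750; Bellamy Greenway 5,610.99 → $5,600.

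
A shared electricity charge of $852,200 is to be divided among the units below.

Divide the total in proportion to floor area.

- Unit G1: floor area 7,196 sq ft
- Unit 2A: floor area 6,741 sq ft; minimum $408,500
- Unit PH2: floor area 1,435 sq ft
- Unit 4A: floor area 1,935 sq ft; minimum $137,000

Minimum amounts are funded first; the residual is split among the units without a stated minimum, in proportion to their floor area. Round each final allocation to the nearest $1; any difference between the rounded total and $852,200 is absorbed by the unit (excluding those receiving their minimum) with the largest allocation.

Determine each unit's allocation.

Fund the minimums — Unit 2A $408,500; Unit 4A $137,000. Remaining pool $306,700.
Remaining pool split over remaining floor area 8,631: Unit G1 255,707.70 → $255,708; Unit PH2 50,992.30 → $50,992.

Unit G1: $255,708 · Unit 2A: $408,500 · Unit PH2: $50,992 · Unit 4A: $137,000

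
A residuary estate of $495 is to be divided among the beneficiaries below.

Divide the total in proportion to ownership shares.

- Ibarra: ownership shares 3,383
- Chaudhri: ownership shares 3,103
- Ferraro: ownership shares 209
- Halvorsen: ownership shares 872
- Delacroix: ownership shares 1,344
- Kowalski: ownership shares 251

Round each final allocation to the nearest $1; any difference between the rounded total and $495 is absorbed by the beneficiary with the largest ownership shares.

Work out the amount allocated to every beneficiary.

Ibarra: $182 | Chaudhri: $168 | Ferraro: $11 | Halvorsen: $47 | Delacroix: $73 | Kowalski: $14

Combined ownership shares = 3,383 + 3,103 + 209 + 872 + 1,344 + 251 = 9,162.
Proportional shares: Ibarra 182.78; Chaudhri 167.65; Ferraro 11.29; Halvorsen 47.11; Delacroix 72.61; Kowalski 13.56.
Rounded to nearest $1: Ibarra $183; Chaudhri $168; Ferraro $11; Halvorsen $47; Delacroix $73; Kowalski $14. Sum = $496.
Difference $495 − $496 = −$1 applied to largest ownership shares (Ibarra): Ibarra becomes $182.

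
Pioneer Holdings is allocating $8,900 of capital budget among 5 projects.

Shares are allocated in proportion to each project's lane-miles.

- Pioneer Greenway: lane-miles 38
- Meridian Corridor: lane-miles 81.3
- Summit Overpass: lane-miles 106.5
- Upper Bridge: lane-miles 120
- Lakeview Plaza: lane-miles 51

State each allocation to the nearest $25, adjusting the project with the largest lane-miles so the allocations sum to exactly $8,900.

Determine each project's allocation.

Total lane-miles = 396.8.
Pro-rata amounts: Pioneer Greenway 38/396.8 × $8,900 = 852.32; Meridian Corridor 81.3/396.8 × $8,900 = 1,823.51; Summit Overpass 106.5/396.8 × $8,900 = 2,388.73; Upper Bridge 120/396.8 × $8,900 = 2,691.53; Lakeview Plaza 51/396.8 × $8,900 = 1,143.90.
Rounded to nearest $25: Pioneer Greenway $850; Meridian Corridor $1,825; Summit Overpass $2,400; Upper Bridge $2,700; Lakeview Plaza $1,150. Sum = $8,925.
Difference $8,900 − $8,925 = −$25 applied to largest lane-miles (Upper Bridge): Upper Bridge becomes $2,675.

Pioneer Greenway: $850 · Meridian Corridor: $1,825 · Summit Overpass: $2,400 · Upper Bridge: $2,675 · Lakeview Plaza: $1,150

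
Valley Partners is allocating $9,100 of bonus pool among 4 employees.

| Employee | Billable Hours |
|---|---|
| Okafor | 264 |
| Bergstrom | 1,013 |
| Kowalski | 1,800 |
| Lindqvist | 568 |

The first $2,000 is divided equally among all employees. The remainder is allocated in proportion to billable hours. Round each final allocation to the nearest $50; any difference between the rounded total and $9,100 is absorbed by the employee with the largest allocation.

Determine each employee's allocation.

Equal tier: $2,000 ÷ 4 = $500 apiece.
Remainder $7,100 by billable hours (total 3,645): Okafor 514.24 → $500; Bergstrom 1,973.20 → $1,950; Kowalski 3,506.17 → $3,500; Lindqvist 1,106.39 → $1,100.
Rounding difference +$50 on remainder applied to Kowalski.
Totals: Okafor $500 + $500 = $1,000; Bergstrom $500 + $1,950 = $2,450; Kowalski $500 + $3,550 = $4,050; Lindqvist $500 + $1,100 = $1,600.

Okafor: $1,000; Bergstrom: $2,450; Kowalski: $4,050; Lindqvist: $1,600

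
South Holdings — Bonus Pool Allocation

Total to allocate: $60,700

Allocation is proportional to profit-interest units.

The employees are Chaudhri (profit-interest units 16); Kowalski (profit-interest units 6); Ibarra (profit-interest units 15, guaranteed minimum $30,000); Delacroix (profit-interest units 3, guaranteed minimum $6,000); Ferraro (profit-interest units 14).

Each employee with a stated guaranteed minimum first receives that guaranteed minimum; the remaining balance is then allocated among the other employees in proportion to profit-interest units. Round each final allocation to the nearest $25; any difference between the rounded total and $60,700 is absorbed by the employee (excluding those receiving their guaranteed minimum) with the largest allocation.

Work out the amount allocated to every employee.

Guaranteed amounts: Ibarra $30,000; Delacroix $6,000. Balance $24,700.
Balance split over remaining profit-interest units 36: Chaudhri 10,977.78 → $10,975; Kowalski 4,116.67 → $4,125; Ferraro 9,605.56 → $9,600.

Chaudhri: $10,975 · Kowalski: $4,125 · Ibarra: $30,000 · Delacroix: $6,000 · Ferraro: $9,600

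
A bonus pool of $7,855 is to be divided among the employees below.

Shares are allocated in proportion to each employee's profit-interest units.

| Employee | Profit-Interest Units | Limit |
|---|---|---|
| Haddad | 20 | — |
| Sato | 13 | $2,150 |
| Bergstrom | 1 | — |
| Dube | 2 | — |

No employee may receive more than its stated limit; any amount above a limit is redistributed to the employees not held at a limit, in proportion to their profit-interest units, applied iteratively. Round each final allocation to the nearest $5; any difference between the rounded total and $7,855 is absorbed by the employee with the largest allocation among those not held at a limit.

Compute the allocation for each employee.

Haddad: $4,960 · Sato: $2,150 · Bergstrom: $250 · Dube: $495

Combined profit-interest units = 36.
Pro-rata shares before constraints: Haddad 4,363.89; Sato 2,836.53; Bergstrom 218.19; Dube 436.39.
Held at cap: Sato ($2,150); remaining pool $5,705 reallocated over remaining profit-interest units 23.
Redistributed shares: Haddad 4,960.87 → $4,960; Bergstrom 248.04 → $250; Dube 496.09 → $495.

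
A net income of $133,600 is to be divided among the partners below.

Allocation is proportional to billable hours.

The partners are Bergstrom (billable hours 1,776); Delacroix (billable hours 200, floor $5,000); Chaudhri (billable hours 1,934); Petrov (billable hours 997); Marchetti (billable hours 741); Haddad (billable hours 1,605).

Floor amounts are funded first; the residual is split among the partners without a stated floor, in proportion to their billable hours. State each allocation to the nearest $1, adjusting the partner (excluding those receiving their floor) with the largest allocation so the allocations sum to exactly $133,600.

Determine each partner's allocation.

Bergstrom: $32,382 | Delacroix: $5,000 | Chaudhri: $35,263 | Petrov: $18,179 | Marchetti: $13,511 | Haddad: $29,265

Minimums first: Delacroix $5,000. Remaining pool $128,600.
Remaining pool split over remaining billable hours 7,053: Bergstrom 32,382.48 → $32,382; Chaudhri 35,263.35 → $35,263; Petrov 18,178.68 → $18,179; Marchetti 13,510.93 → $13,511; Haddad 29,264.57 → $29,265.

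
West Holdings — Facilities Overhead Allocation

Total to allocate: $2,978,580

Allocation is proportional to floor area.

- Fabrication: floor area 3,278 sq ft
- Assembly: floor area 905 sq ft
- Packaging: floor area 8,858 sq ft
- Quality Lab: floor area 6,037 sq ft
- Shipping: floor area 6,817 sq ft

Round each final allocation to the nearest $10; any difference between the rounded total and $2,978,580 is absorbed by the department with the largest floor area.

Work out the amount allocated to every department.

Fabrication: $377,050; Assembly: $104,100; Packaging: $1,018,890; Quality Lab: $694,410; Shipping: $784,130

Combined floor area = 3,278 + 905 + 8,858 + 6,037 + 6,817 = 25,895.
Proportional shares: Fabrication 377,052.92; Assembly 104,097.89; Packaging 1,018,894.06; Quality Lab 694,407.70; Shipping 784,127.43.
After rounding ($10): Fabrication $377,050; Assembly $104,100; Packaging $1,018,890; Quality Lab $694,410; Shipping $784,130. Sum = $2,978,580.
Sum already equals the total — no adjustment.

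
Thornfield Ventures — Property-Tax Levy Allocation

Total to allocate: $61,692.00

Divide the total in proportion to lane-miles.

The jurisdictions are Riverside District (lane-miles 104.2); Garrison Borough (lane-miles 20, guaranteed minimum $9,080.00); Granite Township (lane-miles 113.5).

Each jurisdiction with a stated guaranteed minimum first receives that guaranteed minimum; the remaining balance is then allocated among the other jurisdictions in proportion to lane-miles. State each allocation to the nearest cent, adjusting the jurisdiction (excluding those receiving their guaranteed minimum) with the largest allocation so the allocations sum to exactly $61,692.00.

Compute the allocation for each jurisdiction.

Riverside District: $25,182.23; Garrison Borough: $9,080.00; Granite Township: $27,429.77

Guaranteed amounts: Garrison Borough $9,080.00. Remaining pool $52,612.00.
Remaining pool split over remaining lane-miles 217.7: Riverside District 25,182.2251 → $25,182.23; Granite Township 27,429.7749 → $27,429.77.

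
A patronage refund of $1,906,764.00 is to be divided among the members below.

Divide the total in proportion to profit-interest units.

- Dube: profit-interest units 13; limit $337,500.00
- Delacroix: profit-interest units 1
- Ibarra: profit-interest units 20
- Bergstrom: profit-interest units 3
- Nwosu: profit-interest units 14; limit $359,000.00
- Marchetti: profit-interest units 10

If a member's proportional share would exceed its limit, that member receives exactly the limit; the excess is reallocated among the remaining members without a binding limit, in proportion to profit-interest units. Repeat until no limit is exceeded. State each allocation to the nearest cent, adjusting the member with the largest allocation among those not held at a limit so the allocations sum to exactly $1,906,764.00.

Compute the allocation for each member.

Combined profit-interest units = 61.
Proportional shares (ignoring caps): Dube 406,359.5410; Delacroix 31,258.4262; Ibarra 625,168.5246; Bergstrom 93,775.2787; Nwosu 437,617.9672; Marchetti 312,584.2623.
Cap binds for Dube ($337,500.00), Nwosu ($359,000.00); remaining pool $1,210,264.00 reallocated over remaining profit-interest units 34.
Remaining shares: Delacroix 35,596.0000 → $35,596.00; Ibarra 711,920.0000 → $711,920.00; Bergstrom 106,788.0000 → $106,788.00; Marchetti 355,960.0000 → $355,960.00.

Dube: $337,500.00 | Delacroix: $35,596.00 | Ibarra: $711,920.00 | Bergstrom: $106,788.00 | Nwosu: $359,000.00 | Marchetti: $355,960.00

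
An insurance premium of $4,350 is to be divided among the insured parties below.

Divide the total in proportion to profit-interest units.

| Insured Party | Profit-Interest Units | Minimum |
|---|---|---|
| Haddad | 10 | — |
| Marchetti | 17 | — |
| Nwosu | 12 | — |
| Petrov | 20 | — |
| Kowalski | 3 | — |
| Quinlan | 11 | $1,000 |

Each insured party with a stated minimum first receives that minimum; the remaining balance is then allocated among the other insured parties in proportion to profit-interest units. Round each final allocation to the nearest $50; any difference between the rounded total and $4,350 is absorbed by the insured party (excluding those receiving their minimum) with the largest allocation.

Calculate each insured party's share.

Minimums first: Quinlan $1,000. Remaining pool $3,350.
Remaining pool split over remaining profit-interest units 62: Haddad 540.32 → $550; Marchetti 918.55 → $900; Nwosu 648.39 → $650; Petrov 1,080.65 → $1,100; Kowalski 162.10 → $150.

Haddad: $550 | Marchetti: $900 | Nwosu: $650 | Petrov: $1,100 | Kowalski: $150 | Quinlan: $1,000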